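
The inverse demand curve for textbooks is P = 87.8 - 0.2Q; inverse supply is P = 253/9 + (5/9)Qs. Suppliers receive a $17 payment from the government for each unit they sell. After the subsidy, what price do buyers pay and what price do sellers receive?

Pre-subsidy: 87.8 - 0.2Q = 253/9 + (5/9)Q gives Q* = 79 and P* = 72.
With the subsidy, sellers receive Ps = Pb + 17 for each unit, where Pb is the price buyers pay.
On the curves, Pb = 87.8 - 0.2Q and Ps = 253/9 + (5/9)Q; the wedge Ps − Pb = 17 gives 253/9 + (5/9)Q − (87.8 - 0.2Q) = 17, so Q' = 101.5.
Then Pb = 87.8 − 0.2·101.5 = 67.5 and Ps = 253/9 + (5/9)·101.5 = 84.5.

Buyers pay $67.5; sellers receive $84.5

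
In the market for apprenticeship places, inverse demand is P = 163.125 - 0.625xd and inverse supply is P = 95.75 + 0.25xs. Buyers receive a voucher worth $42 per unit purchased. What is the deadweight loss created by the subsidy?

Pre-subsidy: 163.125 - 0.625x = 95.75 + 0.25x gives x* = 77 and P* = 115.
With the rebate, buyers effectively pay Pb = Ps − 42, where Ps is the price sellers receive.
On the curves, Pb = 163.125 - 0.625x and Ps = 95.75 + 0.25x; the wedge Ps − Pb = 42 gives 95.75 + 0.25x − (163.125 - 0.625x) = 42, so x' = 125.
Then Pb = 163.125 − 0.625·125 = 85 and Ps = 95.75 + 0.25·125 = 127.
The subsidy expands output by 125 − 77 = 48 past the efficient level; on those units the gap between marginal cost and willingness to pay runs from 0 up to 42.
DWL = ½ × 42 × 48 = 1008.

Deadweight loss = $1008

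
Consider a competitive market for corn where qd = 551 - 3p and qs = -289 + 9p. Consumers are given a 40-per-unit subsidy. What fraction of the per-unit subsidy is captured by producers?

Pre-subsidy: 551 - 3p = -289 + 9p gives p* = 70, q* = 341.
With the rebate, buyers effectively pay pb = ps − 40, where ps is the price sellers receive.
Demand in terms of ps becomes qd = 551 − 3(ps − 40) = 671 - 3ps. Setting this equal to supply: 671 - 3ps = -289 + 9ps, so ps = 80.
Buyers pay pb = 80 − 40 = 40; q' = -289 + 9·80 = 431.
Buyers' price falls by p* − pb = 70 − 40 = 30; sellers' price rises by ps − p* = 80 − 70 = 10.
So producers capture 10/40 = 0.25 of each unit of subsidy.

Producer share = 0.25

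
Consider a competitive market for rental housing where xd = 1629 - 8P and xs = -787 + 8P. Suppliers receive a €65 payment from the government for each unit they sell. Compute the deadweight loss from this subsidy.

Deadweight loss = €8450

Pre-subsidy: 1629 - 8P = -787 + 8P gives P* = 151, x* = 421.
With the subsidy, sellers receive Ps = Pb + 65 for each unit, where Pb is the price buyers pay.
Supply in terms of Pb becomes xs = -787 + 8(Pb + 65) = -267 + 8Pb. Setting this equal to demand: 1629 - 8Pb = -267 + 8Pb, so Pb = 118.5.
Sellers receive Ps = 118.5 + 65 = 183.5; x' = 1629 − 8·118.5 = 681.
The subsidy expands output by 681 − 421 = 260 past the efficient level; on those units the gap between marginal cost and willingness to pay runs from 0 up to 65.
DWL = ½ × 65 × 260 = 8450.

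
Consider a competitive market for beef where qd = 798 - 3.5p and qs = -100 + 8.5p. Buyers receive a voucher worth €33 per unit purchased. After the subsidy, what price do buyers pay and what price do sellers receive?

Buyers pay 1235/24; sellers receive 2027/24

Pre-subsidy: 798 - 3.5p = -100 + 8.5p gives p* = 449/6, q* = 6433/12.
With the rebate, buyers effectively pay pb = ps − 33, where ps is the price sellers receive.
Demand in terms of ps becomes qd = 798 − 3.5(ps − 33) = 913.5 - 3.5ps. Setting this equal to supply: 913.5 - 3.5ps = -100 + 8.5ps, so ps = 2027/24.
Buyers pay pb = 2027/24 − 33 = 1235/24; q' = -100 + 8.5·(2027/24) = 29659/48.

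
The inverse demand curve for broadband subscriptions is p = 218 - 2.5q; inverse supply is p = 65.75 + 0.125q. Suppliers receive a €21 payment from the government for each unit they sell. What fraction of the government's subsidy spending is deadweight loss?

DWL / government spending = 2/33

Pre-subsidy: 218 - 2.5q = 65.75 + 0.125q gives q* = 58 and p* = 73.
With the subsidy, sellers receive ps = pb + 21 for each unit, where pb is the price buyers pay.
On the curves, pb = 218 - 2.5q and ps = 65.75 + 0.125q; the wedge ps − pb = 21 gives 65.75 + 0.125q − (218 - 2.5q) = 21, so q' = 66.
Then pb = 218 − 2.5·66 = 53 and ps = 65.75 + 0.125·66 = 74.
ΔCS = ½(58 + 66)(73 − 53) = 1240; ΔPS = ½(58 + 66)(74 − 73) = 62.
Government spending = 21 × 66 = 1386.
DWL = ½ × 21 × (66 − 58) = 84; fraction = 84 / 1386 = 2/33.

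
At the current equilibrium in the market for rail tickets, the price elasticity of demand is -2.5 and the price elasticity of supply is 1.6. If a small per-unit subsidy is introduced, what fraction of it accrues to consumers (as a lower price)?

For a small subsidy around the equilibrium, the benefit split depends on the relative slopes, which at a point are proportional to the elasticities.
Buyer share = εs/(εs + |εd|) = 1.6/(1.6 + 2.5) = 16/41; seller share = |εd|/(εs + |εd|) = 25/41.

Consumer share = 16/41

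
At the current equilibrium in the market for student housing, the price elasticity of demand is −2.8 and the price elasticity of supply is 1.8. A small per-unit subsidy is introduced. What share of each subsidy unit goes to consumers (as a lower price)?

For a small subsidy around the equilibrium, the benefit split depends on the relative slopes, which at a point are proportional to the elasticities.
Buyer share = εs/(εs + |εd|) = 1.8/(1.8 + 2.8) = 9/23; seller share = |εd|/(εs + |εd|) = 14/23.

Consumer share = 9/23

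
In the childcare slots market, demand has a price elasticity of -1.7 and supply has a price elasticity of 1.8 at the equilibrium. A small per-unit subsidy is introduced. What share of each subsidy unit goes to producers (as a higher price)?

For a small subsidy around the equilibrium, the benefit split depends on the relative slopes, which at a point are proportional to the elasticities.
Buyer share = εs/(εs + |εd|) = 1.8/(1.8 + 1.7) = 18/35; seller share = |εd|/(εs + |εd|) = 17/35.
So producers capture 17/35 of the subsidy.

Producer share = 17/35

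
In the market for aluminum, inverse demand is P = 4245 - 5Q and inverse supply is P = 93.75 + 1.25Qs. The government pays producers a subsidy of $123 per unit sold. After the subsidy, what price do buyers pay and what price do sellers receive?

Pre-subsidy: 4245 - 5Q = 93.75 + 1.25Q gives Q* = 664.2 and P* = 924.
With the subsidy, sellers receive Ps = Pb + 123 for each unit, where Pb is the price buyers pay.
On the curves, Pb = 4245 - 5Q and Ps = 93.75 + 1.25Q; the wedge Ps − Pb = 123 gives 93.75 + 1.25Q − (4245 - 5Q) = 123, so Q' = 683.88.
Then Pb = 4245 − 5·683.88 = 825.6 and Ps = 93.75 + 1.25·683.88 = 948.6.

Buyers pay $825.6; sellers receive $948.6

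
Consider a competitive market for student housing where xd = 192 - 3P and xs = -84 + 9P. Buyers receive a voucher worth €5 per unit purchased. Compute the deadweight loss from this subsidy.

Pre-subsidy: 192 - 3P = -84 + 9P gives P* = 23, x* = 123.
With the rebate, buyers effectively pay Pb = Ps − 5, where Ps is the price sellers receive.
Demand in terms of Ps becomes xd = 192 − 3(Ps − 5) = 207 - 3Ps. Setting this equal to supply: 207 - 3Ps = -84 + 9Ps, so Ps = 24.25.
Buyers pay Pb = 24.25 − 5 = 19.25; x' = -84 + 9·24.25 = 134.25.
The subsidy expands output by 134.25 − 123 = 11.25 past the efficient level; on those units the gap between marginal cost and willingness to pay runs from 0 up to 5.
DWL = ½ × 5 × 11.25 = 28.125.

Deadweight loss = €28.125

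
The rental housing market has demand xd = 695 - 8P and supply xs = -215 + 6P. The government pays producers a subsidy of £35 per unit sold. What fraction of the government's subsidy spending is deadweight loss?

Pre-subsidy: 695 - 8P = -215 + 6P gives P* = 65, x* = 175.
With the subsidy, sellers receive Ps = Pb + 35 for each unit, where Pb is the price buyers pay.
Supply in terms of Pb becomes xs = -215 + 6(Pb + 35) = -5 + 6Pb. Setting this equal to demand: 695 - 8Pb = -5 + 6Pb, so Pb = 50.
Sellers receive Ps = 50 + 35 = 85; x' = 695 − 8·50 = 295.
ΔCS = ½(175 + 295)(65 − 50) = 3525; ΔPS = ½(175 + 295)(85 − 65) = 4700.
Government spending = 35 × 295 = 10325.
DWL = ½ × 35 × (295 − 175) = 2100; fraction = 2100 / 10325 = 12/59.

DWL / government spending = 12/59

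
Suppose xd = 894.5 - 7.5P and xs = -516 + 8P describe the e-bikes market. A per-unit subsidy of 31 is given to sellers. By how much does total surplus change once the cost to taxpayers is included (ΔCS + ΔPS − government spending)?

Net change in total surplus = -1860

Pre-subsidy: 894.5 - 7.5P = -516 + 8P gives P* = 91, x* = 212.
With the subsidy, sellers receive Ps = Pb + 31 for each unit, where Pb is the price buyers pay.
Supply in terms of Pb becomes xs = -516 + 8(Pb + 31) = -268 + 8Pb. Setting this equal to demand: 894.5 - 7.5Pb = -268 + 8Pb, so Pb = 75.
Sellers receive Ps = 75 + 31 = 106; x' = 894.5 − 7.5·75 = 332.
ΔCS = ½(212 + 332)(91 − 75) = 4352; ΔPS = ½(212 + 332)(106 − 91) = 4080.
Government spending = 31 × 332 = 10292.
Net change = 4352 + 4080 − 10292 = -1860. The loss equals the DWL triangle ½·31·120.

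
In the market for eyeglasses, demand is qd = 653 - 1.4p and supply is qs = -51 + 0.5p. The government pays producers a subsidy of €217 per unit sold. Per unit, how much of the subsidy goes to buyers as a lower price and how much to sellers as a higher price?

Pre-subsidy: 653 - 1.4p = -51 + 0.5p gives p* = 7040/19, q* = 2551/19.
With the subsidy, sellers receive ps = pb + 217 for each unit, where pb is the price buyers pay.
Supply in terms of pb becomes qs = -51 + 0.5(pb + 217) = 57.5 + 0.5pb. Setting this equal to demand: 653 - 1.4pb = 57.5 + 0.5pb, so pb = 5955/19.
Sellers receive ps = 5955/19 + 217 = 10078/19; q' = 653 − 1.4·(5955/19) = 4070/19.
Buyers' price falls by p* − pb = 7040/19 − 5955/19 = 1085/19; sellers' price rises by ps − p* = 10078/19 − 7040/19 = 3038/19.

Buyers gain 1085/19 per unit; sellers gain 3038/19 per unit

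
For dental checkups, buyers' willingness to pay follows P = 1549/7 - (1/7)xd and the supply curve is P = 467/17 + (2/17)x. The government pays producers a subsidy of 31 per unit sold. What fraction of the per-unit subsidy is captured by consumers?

Pre-subsidy: 1549/7 - (1/7)x = 467/17 + (2/17)x gives x* = 744 and P* = 115.
With the subsidy, sellers receive Ps = Pb + 31 for each unit, where Pb is the price buyers pay.
On the curves, Pb = 1549/7 - (1/7)x and Ps = 467/17 + (2/17)x; the wedge Ps − Pb = 31 gives 467/17 + (2/17)x − (1549/7 - (1/7)x) = 31, so x' = 863.
Then Pb = 1549/7 − (1/7)·863 = 98 and Ps = 467/17 + (2/17)·863 = 129.
Buyers' price falls by P* − Pb = 115 − 98 = 17; sellers' price rises by Ps − P* = 129 − 115 = 14.
So consumers capture 17/31 = 17/31 of each unit of subsidy.

Consumer share = 17/31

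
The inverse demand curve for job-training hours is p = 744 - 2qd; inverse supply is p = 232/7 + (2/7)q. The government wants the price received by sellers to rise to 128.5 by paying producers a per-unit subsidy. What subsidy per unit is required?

At a seller price of 128.5, quantity supplied is -116 + 3.5·128.5 = 333.75.
Buyers absorb 333.75 only when they pay pb = 744 − 2·333.75 = 76.5.
s = ps − pb = 128.5 − 76.5 = 52.

Required subsidy s = 52 per unit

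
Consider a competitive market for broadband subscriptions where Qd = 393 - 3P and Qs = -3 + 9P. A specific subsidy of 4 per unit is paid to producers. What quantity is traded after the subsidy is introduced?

Pre-subsidy: 393 - 3P = -3 + 9P gives P* = 33, Q* = 294.
With the subsidy, sellers receive Ps = Pb + 4 for each unit, where Pb is the price buyers pay.
Supply in terms of Pb becomes Qs = -3 + 9(Pb + 4) = 33 + 9Pb. Setting this equal to demand: 393 - 3Pb = 33 + 9Pb, so Pb = 30.
Sellers receive Ps = 30 + 4 = 34; Q' = 393 − 3·30 = 303.

Q' = 303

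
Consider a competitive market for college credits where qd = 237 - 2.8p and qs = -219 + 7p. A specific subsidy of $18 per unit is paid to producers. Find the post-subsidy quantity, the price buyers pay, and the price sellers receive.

q' = 999/7; buyers pay 1650/49; sellers receive 2532/49

Pre-subsidy: 237 - 2.8p = -219 + 7p gives p* = 2280/49, q* = 747/7.
With the subsidy, sellers receive ps = pb + 18 for each unit, where pb is the price buyers pay.
Supply in terms of pb becomes qs = -219 + 7(pb + 18) = -93 + 7pb. Setting this equal to demand: 237 - 2.8pb = -93 + 7pb, so pb = 1650/49.
Sellers receive ps = 1650/49 + 18 = 2532/49; q' = 237 − 2.8·(1650/49) = 999/7.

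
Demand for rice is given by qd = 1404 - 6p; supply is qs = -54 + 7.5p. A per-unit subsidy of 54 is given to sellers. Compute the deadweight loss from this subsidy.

Pre-subsidy: 1404 - 6p = -54 + 7.5p gives p* = 108, q* = 756.
With the subsidy, sellers receive ps = pb + 54 for each unit, where pb is the price buyers pay.
Supply in terms of pb becomes qs = -54 + 7.5(pb + 54) = 351 + 7.5pb. Setting this equal to demand: 1404 - 6pb = 351 + 7.5pb, so pb = 78.
Sellers receive ps = 78 + 54 = 132; q' = 1404 − 6·78 = 936.
The subsidy expands output by 936 − 756 = 180 past the efficient level; on those units the gap between marginal cost and willingness to pay runs from 0 up to 54.
DWL = ½ × 54 × 180 = 4860.

Deadweight loss = 4860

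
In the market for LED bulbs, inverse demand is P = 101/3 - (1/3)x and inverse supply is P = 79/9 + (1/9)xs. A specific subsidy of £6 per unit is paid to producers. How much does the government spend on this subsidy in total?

Government cost = £417

Pre-subsidy: 101/3 - (1/3)x = 79/9 + (1/9)x gives x* = 56 and P* = 15.
With the subsidy, sellers receive Ps = Pb + 6 for each unit, where Pb is the price buyers pay.
On the curves, Pb = 101/3 - (1/3)x and Ps = 79/9 + (1/9)x; the wedge Ps − Pb = 6 gives 79/9 + (1/9)x − (101/3 - (1/3)x) = 6, so x' = 69.5.
Then Pb = 101/3 − (1/3)·69.5 = 10.5 and Ps = 79/9 + (1/9)·69.5 = 16.5.
Government outlay = subsidy × quantity = 6 × 69.5 = 417.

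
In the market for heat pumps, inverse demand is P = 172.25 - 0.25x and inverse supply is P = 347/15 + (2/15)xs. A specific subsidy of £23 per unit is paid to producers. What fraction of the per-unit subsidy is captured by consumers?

Consumer share = 15/23

Pre-subsidy: 172.25 - 0.25x = 347/15 + (2/15)x gives x* = 389 and P* = 75.
With the subsidy, sellers receive Ps = Pb + 23 for each unit, where Pb is the price buyers pay.
On the curves, Pb = 172.25 - 0.25x and Ps = 347/15 + (2/15)x; the wedge Ps − Pb = 23 gives 347/15 + (2/15)x − (172.25 - 0.25x) = 23, so x' = 449.
Then Pb = 172.25 − 0.25·449 = 60 and Ps = 347/15 + (2/15)·449 = 83.
Buyers' price falls by P* − Pb = 75 − 60 = 15; sellers' price rises by Ps − P* = 83 − 75 = 8.
So consumers capture 15/23 = 15/23 of each unit of subsidy.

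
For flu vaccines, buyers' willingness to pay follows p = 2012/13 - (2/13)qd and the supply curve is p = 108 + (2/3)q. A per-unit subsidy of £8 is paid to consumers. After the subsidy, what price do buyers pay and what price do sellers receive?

Pre-subsidy: 2012/13 - (2/13)q = 108 + (2/3)q gives q* = 57 and p* = 146.
With the rebate, buyers effectively pay pb = ps − 8, where ps is the price sellers receive.
On the curves, pb = 2012/13 - (2/13)q and ps = 108 + (2/3)q; the wedge ps − pb = 8 gives 108 + (2/3)q − (2012/13 - (2/13)q) = 8, so q' = 66.75.
Then pb = 2012/13 − (2/13)·66.75 = 144.5 and ps = 108 + (2/3)·66.75 = 152.5.

Buyers pay £144.5; sellers receive £152.5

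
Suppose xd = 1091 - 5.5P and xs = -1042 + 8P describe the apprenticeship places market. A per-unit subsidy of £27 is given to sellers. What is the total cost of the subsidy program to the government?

Pre-subsidy: 1091 - 5.5P = -1042 + 8P gives P* = 158, x* = 222.
With the subsidy, sellers receive Ps = Pb + 27 for each unit, where Pb is the price buyers pay.
Supply in terms of Pb becomes xs = -1042 + 8(Pb + 27) = -826 + 8Pb. Setting this equal to demand: 1091 - 5.5Pb = -826 + 8Pb, so Pb = 142.
Sellers receive Ps = 142 + 27 = 169; x' = 1091 − 5.5·142 = 310.
Government outlay = subsidy × quantity = 27 × 310 = 8370.

Government cost = £8370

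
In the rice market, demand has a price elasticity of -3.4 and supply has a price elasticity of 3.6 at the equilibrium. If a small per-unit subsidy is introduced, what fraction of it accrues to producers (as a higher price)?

For a small subsidy around the equilibrium, the benefit split depends on the relative slopes, which at a point are proportional to the elasticities.
Buyer share = εs/(εs + |εd|) = 3.6/(3.6 + 3.4) = 18/35; seller share = |εd|/(εs + |εd|) = 17/35.
So producers capture 17/35 of the subsidy.

Producer share = 17/35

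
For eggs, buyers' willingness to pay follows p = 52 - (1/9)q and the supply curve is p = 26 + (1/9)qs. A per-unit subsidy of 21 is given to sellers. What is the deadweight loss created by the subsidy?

Pre-subsidy: 52 - (1/9)q = 26 + (1/9)q gives q* = 117 and p* = 39.
With the subsidy, sellers receive ps = pb + 21 for each unit, where pb is the price buyers pay.
On the curves, pb = 52 - (1/9)q and ps = 26 + (1/9)q; the wedge ps − pb = 21 gives 26 + (1/9)q − (52 - (1/9)q) = 21, so q' = 211.5.
Then pb = 52 − (1/9)·211.5 = 28.5 and ps = 26 + (1/9)·211.5 = 49.5.
The subsidy expands output by 211.5 − 117 = 94.5 past the efficient level; on those units the gap between marginal cost and willingness to pay runs from 0 up to 21.
DWL = ½ × 21 × 94.5 = 992.25.

Deadweight loss = 992.25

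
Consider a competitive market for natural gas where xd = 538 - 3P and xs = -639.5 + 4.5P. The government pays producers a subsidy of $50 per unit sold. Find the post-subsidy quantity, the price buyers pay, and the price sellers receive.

Pre-subsidy: 538 - 3P = -639.5 + 4.5P gives P* = 157, x* = 67.
With the subsidy, sellers receive Ps = Pb + 50 for each unit, where Pb is the price buyers pay.
Supply in terms of Pb becomes xs = -639.5 + 4.5(Pb + 50) = -414.5 + 4.5Pb. Setting this equal to demand: 538 - 3Pb = -414.5 + 4.5Pb, so Pb = 127.
Sellers receive Ps = 127 + 50 = 177; x' = 538 − 3·127 = 157.

x' = 157; buyers pay $127; sellers receive $177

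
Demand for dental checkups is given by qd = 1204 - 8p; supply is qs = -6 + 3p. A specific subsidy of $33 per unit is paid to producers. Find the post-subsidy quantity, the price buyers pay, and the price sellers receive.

q' = 396; buyers pay $101; sellers receive $134

Pre-subsidy: 1204 - 8p = -6 + 3p gives p* = 110, q* = 324.
With the subsidy, sellers receive ps = pb + 33 for each unit, where pb is the price buyers pay.
Supply in terms of pb becomes qs = -6 + 3(pb + 33) = 93 + 3pb. Setting this equal to demand: 1204 - 8pb = 93 + 3pb, so pb = 101.
Sellers receive ps = 101 + 33 = 134; q' = 1204 − 8·101 = 396.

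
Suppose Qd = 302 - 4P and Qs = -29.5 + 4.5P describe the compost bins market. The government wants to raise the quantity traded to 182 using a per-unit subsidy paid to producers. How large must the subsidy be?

At Q = 182, invert demand for the buyer price: Pb = (302 − 182)/4 = 30; invert supply for the seller price: Ps = (182 − (-29.5))/4.5 = 47.
The subsidy must fill the gap: s = Ps − Pb = 47 − 30 = 17.

Required subsidy s = 17 per unit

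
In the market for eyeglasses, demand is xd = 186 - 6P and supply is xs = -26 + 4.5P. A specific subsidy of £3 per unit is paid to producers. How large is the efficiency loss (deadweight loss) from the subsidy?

Pre-subsidy: 186 - 6P = -26 + 4.5P gives P* = 424/21, x* = 454/7.
With the subsidy, sellers receive Ps = Pb + 3 for each unit, where Pb is the price buyers pay.
Supply in terms of Pb becomes xs = -26 + 4.5(Pb + 3) = -12.5 + 4.5Pb. Setting this equal to demand: 186 - 6Pb = -12.5 + 4.5Pb, so Pb = 397/21.
Sellers receive Ps = 397/21 + 3 = 460/21; x' = 186 − 6·(397/21) = 508/7.
The subsidy expands output by 508/7 − 454/7 = 54/7 past the efficient level; on those units the gap between marginal cost and willingness to pay runs from 0 up to 3.
DWL = ½ × 3 × 54/7 = 81/7.

Deadweight loss = 81/7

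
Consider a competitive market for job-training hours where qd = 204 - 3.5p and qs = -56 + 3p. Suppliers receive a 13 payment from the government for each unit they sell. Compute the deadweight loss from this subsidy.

Pre-subsidy: 204 - 3.5p = -56 + 3p gives p* = 40, q* = 64.
With the subsidy, sellers receive ps = pb + 13 for each unit, where pb is the price buyers pay.
Supply in terms of pb becomes qs = -56 + 3(pb + 13) = -17 + 3pb. Setting this equal to demand: 204 - 3.5pb = -17 + 3pb, so pb = 34.
Sellers receive ps = 34 + 13 = 47; q' = 204 − 3.5·34 = 85.
The subsidy expands output by 85 − 64 = 21 past the efficient level; on those units the gap between marginal cost and willingness to pay runs from 0 up to 13.
DWL = ½ × 13 × 21 = 136.5.

Deadweight loss = 136.5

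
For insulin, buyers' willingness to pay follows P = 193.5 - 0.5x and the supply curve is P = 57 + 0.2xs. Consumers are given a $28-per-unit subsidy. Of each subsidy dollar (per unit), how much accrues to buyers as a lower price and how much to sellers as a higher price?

Buyers gain $20 per unit; sellers gain $8 per unit

Pre-subsidy: 193.5 - 0.5x = 57 + 0.2x gives x* = 195 and P* = 96.
With the rebate, buyers effectively pay Pb = Ps − 28, where Ps is the price sellers receive.
On the curves, Pb = 193.5 - 0.5x and Ps = 57 + 0.2x; the wedge Ps − Pb = 28 gives 57 + 0.2x − (193.5 - 0.5x) = 28, so x' = 235.
Then Pb = 193.5 − 0.5·235 = 76 and Ps = 57 + 0.2·235 = 104.
Buyers' price falls by P* − Pb = 96 − 76 = 20; sellers' price rises by Ps − P* = 104 − 96 = 8.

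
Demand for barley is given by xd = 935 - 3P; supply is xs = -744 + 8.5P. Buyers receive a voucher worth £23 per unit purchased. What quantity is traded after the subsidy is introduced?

x' = 548

Pre-subsidy: 935 - 3P = -744 + 8.5P gives P* = 146, x* = 497.
With the rebate, buyers effectively pay Pb = Ps − 23, where Ps is the price sellers receive.
Demand in terms of Ps becomes xd = 935 − 3(Ps − 23) = 1004 - 3Ps. Setting this equal to supply: 1004 - 3Ps = -744 + 8.5Ps, so Ps = 152.
Buyers pay Pb = 152 − 23 = 129; x' = -744 + 8.5·152 = 548.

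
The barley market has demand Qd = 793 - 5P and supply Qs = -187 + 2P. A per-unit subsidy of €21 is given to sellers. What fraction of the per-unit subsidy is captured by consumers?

Pre-subsidy: 793 - 5P = -187 + 2P gives P* = 140, Q* = 93.
With the subsidy, sellers receive Ps = Pb + 21 for each unit, where Pb is the price buyers pay.
Supply in terms of Pb becomes Qs = -187 + 2(Pb + 21) = -145 + 2Pb. Setting this equal to demand: 793 - 5Pb = -145 + 2Pb, so Pb = 134.
Sellers receive Ps = 134 + 21 = 155; Q' = 793 − 5·134 = 123.
Buyers' price falls by P* − Pb = 140 − 134 = 6; sellers' price rises by Ps − P* = 155 − 140 = 15.
So consumers capture 6/21 = 2/7 of each unit of subsidy.

Consumer share = 2/7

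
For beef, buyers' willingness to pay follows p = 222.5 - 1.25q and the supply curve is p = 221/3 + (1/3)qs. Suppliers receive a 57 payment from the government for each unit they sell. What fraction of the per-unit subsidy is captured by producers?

Producer share = 4/19

Pre-subsidy: 222.5 - 1.25q = 221/3 + (1/3)q gives q* = 94 and p* = 105.
With the subsidy, sellers receive ps = pb + 57 for each unit, where pb is the price buyers pay.
On the curves, pb = 222.5 - 1.25q and ps = 221/3 + (1/3)q; the wedge ps − pb = 57 gives 221/3 + (1/3)q − (222.5 - 1.25q) = 57, so q' = 130.
Then pb = 222.5 − 1.25·130 = 60 and ps = 221/3 + (1/3)·130 = 117.
Buyers' price falls by p* − pb = 105 − 60 = 45; sellers' price rises by ps − p* = 117 − 105 = 12.
So producers capture 12/57 = 4/19 of each unit of subsidy.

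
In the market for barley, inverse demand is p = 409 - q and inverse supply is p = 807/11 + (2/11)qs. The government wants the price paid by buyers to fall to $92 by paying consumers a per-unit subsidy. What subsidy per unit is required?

Required subsidy s = $39 per unit

At a buyer price of 92, quantity demanded is 409 − 1·92 = 317.
Sellers supply 317 only when they receive ps = 807/11 + (2/11)·317 = 131.
s = ps − pb = 131 − 92 = 39.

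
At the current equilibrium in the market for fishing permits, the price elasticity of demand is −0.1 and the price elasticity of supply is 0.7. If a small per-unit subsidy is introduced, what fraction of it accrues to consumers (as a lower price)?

For a small subsidy around the equilibrium, the benefit split depends on the relative slopes, which at a point are proportional to the elasticities.
Buyer share = εs/(εs + |εd|) = 0.7/(0.7 + 0.1) = 0.875; seller share = |εd|/(εs + |εd|) = 0.125.

Consumer share = 0.875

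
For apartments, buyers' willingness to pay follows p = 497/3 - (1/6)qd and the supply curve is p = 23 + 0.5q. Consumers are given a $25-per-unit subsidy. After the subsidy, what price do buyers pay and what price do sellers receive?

Pre-subsidy: 497/3 - (1/6)q = 23 + 0.5q gives q* = 214 and p* = 130.
With the rebate, buyers effectively pay pb = ps − 25, where ps is the price sellers receive.
On the curves, pb = 497/3 - (1/6)q and ps = 23 + 0.5q; the wedge ps − pb = 25 gives 23 + 0.5q − (497/3 - (1/6)q) = 25, so q' = 251.5.
Then pb = 497/3 − (1/6)·251.5 = 123.75 and ps = 23 + 0.5·251.5 = 148.75.

Buyers pay $123.75; sellers receive $148.75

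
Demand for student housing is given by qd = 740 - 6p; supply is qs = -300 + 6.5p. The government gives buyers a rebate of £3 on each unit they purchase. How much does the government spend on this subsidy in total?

Pre-subsidy: 740 - 6p = -300 + 6.5p gives p* = 83.2, q* = 240.8.
With the rebate, buyers effectively pay pb = ps − 3, where ps is the price sellers receive.
Demand in terms of ps becomes qd = 740 − 6(ps − 3) = 758 - 6ps. Setting this equal to supply: 758 - 6ps = -300 + 6.5ps, so ps = 84.64.
Buyers pay pb = 84.64 − 3 = 81.64; q' = -300 + 6.5·84.64 = 250.16.
Government outlay = subsidy × quantity = 3 × 250.16 = 750.48.

Government cost = £750.48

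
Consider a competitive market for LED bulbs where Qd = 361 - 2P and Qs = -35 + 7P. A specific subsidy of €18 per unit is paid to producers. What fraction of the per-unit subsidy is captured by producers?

Producer share = 2/9

Pre-subsidy: 361 - 2P = -35 + 7P gives P* = 44, Q* = 273.
With the subsidy, sellers receive Ps = Pb + 18 for each unit, where Pb is the price buyers pay.
Supply in terms of Pb becomes Qs = -35 + 7(Pb + 18) = 91 + 7Pb. Setting this equal to demand: 361 - 2Pb = 91 + 7Pb, so Pb = 30.
Sellers receive Ps = 30 + 18 = 48; Q' = 361 − 2·30 = 301.
Buyers' price falls by P* − Pb = 44 − 30 = 14; sellers' price rises by Ps − P* = 48 − 44 = 4.
So producers capture 4/18 = 2/9 of each unit of subsidy.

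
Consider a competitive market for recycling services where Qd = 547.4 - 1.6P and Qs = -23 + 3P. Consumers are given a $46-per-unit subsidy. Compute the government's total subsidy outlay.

Government cost = $18262

Pre-subsidy: 547.4 - 1.6P = -23 + 3P gives P* = 124, Q* = 349.
With the rebate, buyers effectively pay Pb = Ps − 46, where Ps is the price sellers receive.
Demand in terms of Ps becomes Qd = 547.4 − 1.6(Ps − 46) = 621 - 1.6Ps. Setting this equal to supply: 621 - 1.6Ps = -23 + 3Ps, so Ps = 140.
Buyers pay Pb = 140 − 46 = 94; Q' = -23 + 3·140 = 397.
Government outlay = subsidy × quantity = 46 × 397 = 18262.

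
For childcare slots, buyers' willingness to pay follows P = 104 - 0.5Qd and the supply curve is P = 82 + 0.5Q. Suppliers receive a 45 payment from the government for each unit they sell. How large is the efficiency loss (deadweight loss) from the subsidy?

Pre-subsidy: 104 - 0.5Q = 82 + 0.5Q gives Q* = 22 and P* = 93.
With the subsidy, sellers receive Ps = Pb + 45 for each unit, where Pb is the price buyers pay.
On the curves, Pb = 104 - 0.5Q and Ps = 82 + 0.5Q; the wedge Ps − Pb = 45 gives 82 + 0.5Q − (104 - 0.5Q) = 45, so Q' = 67.
Then Pb = 104 − 0.5·67 = 70.5 and Ps = 82 + 0.5·67 = 115.5.
The subsidy expands output by 67 − 22 = 45 past the efficient level; on those units the gap between marginal cost and willingness to pay runs from 0 up to 45.
DWL = ½ × 45 × 45 = 1012.5.

Deadweight loss = 1012.5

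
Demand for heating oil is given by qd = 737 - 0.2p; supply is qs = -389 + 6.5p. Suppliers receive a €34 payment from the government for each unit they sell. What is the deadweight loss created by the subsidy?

Deadweight loss = 7514/67

Pre-subsidy: 737 - 0.2p = -389 + 6.5p gives p* = 11260/67, q* = 47127/67.
With the subsidy, sellers receive ps = pb + 34 for each unit, where pb is the price buyers pay.
Supply in terms of pb becomes qs = -389 + 6.5(pb + 34) = -168 + 6.5pb. Setting this equal to demand: 737 - 0.2pb = -168 + 6.5pb, so pb = 9050/67.
Sellers receive ps = 9050/67 + 34 = 11328/67; q' = 737 − 0.2·(9050/67) = 47569/67.
The subsidy expands output by 47569/67 − 47127/67 = 442/67 past the efficient level; on those units the gap between marginal cost and willingness to pay runs from 0 up to 34.
DWL = ½ × 34 × 442/67 = 7514/67.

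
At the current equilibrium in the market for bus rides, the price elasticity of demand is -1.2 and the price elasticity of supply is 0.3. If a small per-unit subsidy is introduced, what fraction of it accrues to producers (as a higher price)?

For a small subsidy around the equilibrium, the benefit split depends on the relative slopes, which at a point are proportional to the elasticities.
Buyer share = εs/(εs + |εd|) = 0.3/(0.3 + 1.2) = 0.2; seller share = |εd|/(εs + |εd|) = 0.8.
So producers capture 0.8 of the subsidy.

Producer share = 0.8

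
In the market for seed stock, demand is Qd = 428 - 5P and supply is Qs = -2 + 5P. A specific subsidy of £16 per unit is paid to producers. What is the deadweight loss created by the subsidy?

Pre-subsidy: 428 - 5P = -2 + 5P gives P* = 43, Q* = 213.
With the subsidy, sellers receive Ps = Pb + 16 for each unit, where Pb is the price buyers pay.
Supply in terms of Pb becomes Qs = -2 + 5(Pb + 16) = 78 + 5Pb. Setting this equal to demand: 428 - 5Pb = 78 + 5Pb, so Pb = 35.
Sellers receive Ps = 35 + 16 = 51; Q' = 428 − 5·35 = 253.
The subsidy expands output by 253 − 213 = 40 past the efficient level; on those units the gap between marginal cost and willingness to pay runs from 0 up to 16.
DWL = ½ × 16 × 40 = 320.

Deadweight loss = £320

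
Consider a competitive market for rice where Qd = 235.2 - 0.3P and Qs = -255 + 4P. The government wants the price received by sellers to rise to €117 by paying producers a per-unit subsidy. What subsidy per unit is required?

At a seller price of 117, quantity supplied is -255 + 4·117 = 213.
Buyers absorb 213 only when they pay Pb with 235.2 − 0.3·Pb = 213, i.e. Pb = 74.
s = Ps − Pb = 117 − 74 = 43.

Required subsidy s = €43 per unit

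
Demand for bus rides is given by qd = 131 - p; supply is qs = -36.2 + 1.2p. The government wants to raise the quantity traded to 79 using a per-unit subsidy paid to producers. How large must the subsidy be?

Required subsidy s = 44 per unit

At q = 79, invert demand for the buyer price: pb = (131 − 79)/1 = 52; invert supply for the seller price: ps = (79 − (-36.2))/1.2 = 96.
The subsidy must fill the gap: s = ps − pb = 96 − 52 = 44.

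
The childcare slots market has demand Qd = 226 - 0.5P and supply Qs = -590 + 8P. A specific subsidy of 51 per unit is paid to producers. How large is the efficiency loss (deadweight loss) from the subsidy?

Deadweight loss = 612

Pre-subsidy: 226 - 0.5P = -590 + 8P gives P* = 96, Q* = 178.
With the subsidy, sellers receive Ps = Pb + 51 for each unit, where Pb is the price buyers pay.
Supply in terms of Pb becomes Qs = -590 + 8(Pb + 51) = -182 + 8Pb. Setting this equal to demand: 226 - 0.5Pb = -182 + 8Pb, so Pb = 48.
Sellers receive Ps = 48 + 51 = 99; Q' = 226 − 0.5·48 = 202.
The subsidy expands output by 202 − 178 = 24 past the efficient level; on those units the gap between marginal cost and willingness to pay runs from 0 up to 51.
DWL = ½ × 51 × 24 = 612.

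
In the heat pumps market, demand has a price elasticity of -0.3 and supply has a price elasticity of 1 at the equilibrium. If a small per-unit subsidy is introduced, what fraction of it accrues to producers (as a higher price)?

Producer share = 3/13

For a small subsidy around the equilibrium, the benefit split depends on the relative slopes, which at a point are proportional to the elasticities.
Buyer share = εs/(εs + |εd|) = 1/(1 + 0.3) = 10/13; seller share = |εd|/(εs + |εd|) = 3/13.
So producers capture 3/13 of the subsidy.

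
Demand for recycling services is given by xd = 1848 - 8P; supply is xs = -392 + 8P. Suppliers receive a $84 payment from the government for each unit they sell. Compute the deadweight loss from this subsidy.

Deadweight loss = $14112

Pre-subsidy: 1848 - 8P = -392 + 8P gives P* = 140, x* = 728.
With the subsidy, sellers receive Ps = Pb + 84 for each unit, where Pb is the price buyers pay.
Supply in terms of Pb becomes xs = -392 + 8(Pb + 84) = 280 + 8Pb. Setting this equal to demand: 1848 - 8Pb = 280 + 8Pb, so Pb = 98.
Sellers receive Ps = 98 + 84 = 182; x' = 1848 − 8·98 = 1064.
The subsidy expands output by 1064 − 728 = 336 past the efficient level; on those units the gap between marginal cost and willingness to pay runs from 0 up to 84.
DWL = ½ × 84 × 336 = 14112.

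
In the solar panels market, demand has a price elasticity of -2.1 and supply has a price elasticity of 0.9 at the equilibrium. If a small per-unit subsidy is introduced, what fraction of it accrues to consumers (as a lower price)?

Consumer share = 0.3

For a small subsidy around the equilibrium, the benefit split depends on the relative slopes, which at a point are proportional to the elasticities.
Buyer share = εs/(εs + |εd|) = 0.9/(0.9 + 2.1) = 0.3; seller share = |εd|/(εs + |εd|) = 0.7.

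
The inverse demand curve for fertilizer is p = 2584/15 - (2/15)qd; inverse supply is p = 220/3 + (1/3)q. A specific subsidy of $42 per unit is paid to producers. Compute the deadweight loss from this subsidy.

Deadweight loss = $1890

Pre-subsidy: 2584/15 - (2/15)q = 220/3 + (1/3)q gives q* = 212 and p* = 144.
With the subsidy, sellers receive ps = pb + 42 for each unit, where pb is the price buyers pay.
On the curves, pb = 2584/15 - (2/15)q and ps = 220/3 + (1/3)q; the wedge ps − pb = 42 gives 220/3 + (1/3)q − (2584/15 - (2/15)q) = 42, so q' = 302.
Then pb = 2584/15 − (2/15)·302 = 132 and ps = 220/3 + (1/3)·302 = 174.
The subsidy expands output by 302 − 212 = 90 past the efficient level; on those units the gap between marginal cost and willingness to pay runs from 0 up to 42.
DWL = ½ × 42 × 90 = 1890.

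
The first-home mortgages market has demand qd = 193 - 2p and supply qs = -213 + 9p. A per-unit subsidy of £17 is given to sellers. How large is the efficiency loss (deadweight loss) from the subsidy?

Pre-subsidy: 193 - 2p = -213 + 9p gives p* = 406/11, q* = 1311/11.
With the subsidy, sellers receive ps = pb + 17 for each unit, where pb is the price buyers pay.
Supply in terms of pb becomes qs = -213 + 9(pb + 17) = -60 + 9pb. Setting this equal to demand: 193 - 2pb = -60 + 9pb, so pb = 23.
Sellers receive ps = 23 + 17 = 40; q' = 193 − 2·23 = 147.
The subsidy expands output by 147 − 1311/11 = 306/11 past the efficient level; on those units the gap between marginal cost and willingness to pay runs from 0 up to 17.
DWL = ½ × 17 × 306/11 = 2601/11.

Deadweight loss = 2601/11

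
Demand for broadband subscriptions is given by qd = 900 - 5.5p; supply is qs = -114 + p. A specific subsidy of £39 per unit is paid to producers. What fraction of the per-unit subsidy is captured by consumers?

Pre-subsidy: 900 - 5.5p = -114 + p gives p* = 156, q* = 42.
With the subsidy, sellers receive ps = pb + 39 for each unit, where pb is the price buyers pay.
Supply in terms of pb becomes qs = -114 + 1(pb + 39) = -75 + pb. Setting this equal to demand: 900 - 5.5pb = -75 + pb, so pb = 150.
Sellers receive ps = 150 + 39 = 189; q' = 900 − 5.5·150 = 75.
Buyers' price falls by p* − pb = 156 − 150 = 6; sellers' price rises by ps − p* = 189 − 156 = 33.
So consumers capture 6/39 = 2/13 of each unit of subsidy.

Consumer share = 2/13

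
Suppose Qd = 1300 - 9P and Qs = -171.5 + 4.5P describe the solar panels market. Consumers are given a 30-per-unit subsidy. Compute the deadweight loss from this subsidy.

Pre-subsidy: 1300 - 9P = -171.5 + 4.5P gives P* = 109, Q* = 319.
With the rebate, buyers effectively pay Pb = Ps − 30, where Ps is the price sellers receive.
Demand in terms of Ps becomes Qd = 1300 − 9(Ps − 30) = 1570 - 9Ps. Setting this equal to supply: 1570 - 9Ps = -171.5 + 4.5Ps, so Ps = 129.
Buyers pay Pb = 129 − 30 = 99; Q' = -171.5 + 4.5·129 = 409.
The subsidy expands output by 409 − 319 = 90 past the efficient level; on those units the gap between marginal cost and willingness to pay runs from 0 up to 30.
DWL = ½ × 30 × 90 = 1350.

Deadweight loss = 1350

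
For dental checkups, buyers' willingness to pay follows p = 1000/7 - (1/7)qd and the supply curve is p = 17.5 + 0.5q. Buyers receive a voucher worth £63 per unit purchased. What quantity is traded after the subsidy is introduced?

q' = 293

Pre-subsidy: 1000/7 - (1/7)q = 17.5 + 0.5q gives q* = 195 and p* = 115.
With the rebate, buyers effectively pay pb = ps − 63, where ps is the price sellers receive.
On the curves, pb = 1000/7 - (1/7)q and ps = 17.5 + 0.5q; the wedge ps − pb = 63 gives 17.5 + 0.5q − (1000/7 - (1/7)q) = 63, so q' = 293.
Then pb = 1000/7 − (1/7)·293 = 101 and ps = 17.5 + 0.5·293 = 164.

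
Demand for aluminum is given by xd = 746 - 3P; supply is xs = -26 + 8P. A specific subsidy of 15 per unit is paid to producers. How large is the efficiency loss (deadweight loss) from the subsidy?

Deadweight loss = 2700/11

Pre-subsidy: 746 - 3P = -26 + 8P gives P* = 772/11, x* = 5890/11.
With the subsidy, sellers receive Ps = Pb + 15 for each unit, where Pb is the price buyers pay.
Supply in terms of Pb becomes xs = -26 + 8(Pb + 15) = 94 + 8Pb. Setting this equal to demand: 746 - 3Pb = 94 + 8Pb, so Pb = 652/11.
Sellers receive Ps = 652/11 + 15 = 817/11; x' = 746 − 3·(652/11) = 6250/11.
The subsidy expands output by 6250/11 − 5890/11 = 360/11 past the efficient level; on those units the gap between marginal cost and willingness to pay runs from 0 up to 15.
DWL = ½ × 15 × 360/11 = 2700/11.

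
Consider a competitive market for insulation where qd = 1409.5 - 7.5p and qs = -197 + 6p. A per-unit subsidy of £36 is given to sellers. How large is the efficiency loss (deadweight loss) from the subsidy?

Pre-subsidy: 1409.5 - 7.5p = -197 + 6p gives p* = 119, q* = 517.
With the subsidy, sellers receive ps = pb + 36 for each unit, where pb is the price buyers pay.
Supply in terms of pb becomes qs = -197 + 6(pb + 36) = 19 + 6pb. Setting this equal to demand: 1409.5 - 7.5pb = 19 + 6pb, so pb = 103.
Sellers receive ps = 103 + 36 = 139; q' = 1409.5 − 7.5·103 = 637.
The subsidy expands output by 637 − 517 = 120 past the efficient level; on those units the gap between marginal cost and willingness to pay runs from 0 up to 36.
DWL = ½ × 36 × 120 = 2160.

Deadweight loss = £2160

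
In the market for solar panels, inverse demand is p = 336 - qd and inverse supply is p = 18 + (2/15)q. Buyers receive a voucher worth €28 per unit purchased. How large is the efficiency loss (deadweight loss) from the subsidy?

Pre-subsidy: 336 - q = 18 + (2/15)q gives q* = 4770/17 and p* = 942/17.
With the rebate, buyers effectively pay pb = ps − 28, where ps is the price sellers receive.
On the curves, pb = 336 - q and ps = 18 + (2/15)q; the wedge ps − pb = 28 gives 18 + (2/15)q − (336 - q) = 28, so q' = 5190/17.
Then pb = 336 − 1·(5190/17) = 522/17 and ps = 18 + (2/15)·(5190/17) = 998/17.
The subsidy expands output by 5190/17 − 4770/17 = 420/17 past the efficient level; on those units the gap between marginal cost and willingness to pay runs from 0 up to 28.
DWL = ½ × 28 × 420/17 = 5880/17.

Deadweight loss = 5880/17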